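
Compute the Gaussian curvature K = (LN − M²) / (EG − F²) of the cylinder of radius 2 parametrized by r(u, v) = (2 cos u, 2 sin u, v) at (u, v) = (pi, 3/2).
K = 0

Coefficients of the first fundamental form: E = 4, F = 0, G = 1.
Coefficients of the second fundamental form: L = -2, M = 0, N = 0.
Assemble K = (LN − M²)/(EG − F²) = 0. At (u, v) = (pi, 3/2): K = 0.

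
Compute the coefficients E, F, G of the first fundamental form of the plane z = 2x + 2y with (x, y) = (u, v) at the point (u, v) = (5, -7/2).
E = 5;  F = 4;  G = 5

Partials: r_u = (1, 0, 2), r_v = (0, 1, 2). As functions of (u, v):
  E = r_u · r_u = 5,
  F = r_u · r_v = 4,
  G = r_v · r_v = 5.
Evaluating at (u, v) = (5, -7/2): E = 5, F = 4, G = 5.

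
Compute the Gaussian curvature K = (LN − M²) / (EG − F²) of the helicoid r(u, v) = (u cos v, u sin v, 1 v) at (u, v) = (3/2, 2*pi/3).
K = -16/169

Coefficients of the first fundamental form: E = 1, F = 0, G = u^2 + 1.
Coefficients of the second fundamental form: L = 0, M = -1/sqrt(u^2 + 1), N = 0.
Assemble K = (LN − M²)/(EG − F²) = -1/(u^2 + 1)^2. At (u, v) = (3/2, 2*pi/3): K = -16/169.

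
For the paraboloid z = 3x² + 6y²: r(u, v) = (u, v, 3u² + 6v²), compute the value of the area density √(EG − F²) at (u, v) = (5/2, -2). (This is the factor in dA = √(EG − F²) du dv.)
√(EG − F²)|_{(5/2, -2)} = sqrt(802)

E = 36*u^2 + 1, F = 72*u*v, G = 144*v^2 + 1, so EG − F² = 36*u^2 + 144*v^2 + 1. Taking the positive square root: √(EG − F²) = sqrt(36*u^2 + 144*v^2 + 1). At (u, v) = (5/2, -2): sqrt(802).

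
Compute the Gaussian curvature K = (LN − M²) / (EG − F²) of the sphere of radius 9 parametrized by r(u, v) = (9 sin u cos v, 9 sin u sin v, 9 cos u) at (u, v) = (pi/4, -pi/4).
K = 1/81

Coefficients of the first fundamental form: E = 81, F = 0, G = 81*sin(u)^2.
Coefficients of the second fundamental form: L = -9*sin(u)/Abs(sin(u)), M = 0, N = -9*sin(u)^3/Abs(sin(u)).
Assemble K = (LN − M²)/(EG − F²) = 1/81. At (u, v) = (pi/4, -pi/4): K = 1/81.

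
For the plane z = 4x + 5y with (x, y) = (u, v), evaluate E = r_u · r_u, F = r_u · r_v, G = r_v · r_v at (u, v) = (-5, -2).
E = 17;  F = 20;  G = 26

Partials: r_u = (1, 0, 4), r_v = (0, 1, 5). As functions of (u, v):
  E = r_u · r_u = 17,
  F = r_u · r_v = 20,
  G = r_v · r_v = 26.
Evaluating at (u, v) = (-5, -2): E = 17, F = 20, G = 26.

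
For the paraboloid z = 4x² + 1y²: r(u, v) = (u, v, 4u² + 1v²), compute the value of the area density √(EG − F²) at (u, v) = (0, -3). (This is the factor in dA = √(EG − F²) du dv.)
√(EG − F²)|_{(0, -3)} = sqrt(37)

E = 64*u^2 + 1, F = 16*u*v, G = 4*v^2 + 1, so EG − F² = 64*u^2 + 4*v^2 + 1. Taking the positive square root: √(EG − F²) = sqrt(64*u^2 + 4*v^2 + 1). At (u, v) = (0, -3): sqrt(37).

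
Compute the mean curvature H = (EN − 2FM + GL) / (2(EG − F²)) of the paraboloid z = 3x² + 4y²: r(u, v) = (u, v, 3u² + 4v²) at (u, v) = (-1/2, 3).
H = 1771*sqrt(586)/343396

With E = 36*u^2 + 1, F = 48*u*v, G = 64*v^2 + 1, L = 6/sqrt(36*u^2 + 64*v^2 + 1), M = 0, N = 8/sqrt(36*u^2 + 64*v^2 + 1), assemble
  H = (EN − 2FM + GL) / (2(EG − F²)) = (144*u^2 + 192*v^2 + 7)/(36*u^2 + 64*v^2 + 1)^(3/2).
At (u, v) = (-1/2, 3): H = 1771*sqrt(586)/343396.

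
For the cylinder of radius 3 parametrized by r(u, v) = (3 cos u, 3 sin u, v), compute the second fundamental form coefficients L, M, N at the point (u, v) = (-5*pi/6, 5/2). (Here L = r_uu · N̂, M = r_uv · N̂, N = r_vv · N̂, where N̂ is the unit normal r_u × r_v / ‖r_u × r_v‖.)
L = -3;  M = 0;  N = 0

Compute the unit normal N̂(u, v) = (cos(u), sin(u), 0), and the second partials r_uu, r_uv, r_vv. Take dot products:
  L(u, v) = r_uu · N̂ = -3,
  M(u, v) = r_uv · N̂ = 0,
  N(u, v) = r_vv · N̂ = 0.
Evaluating at (u, v) = (-5*pi/6, 5/2):
  L = -3, M = 0, N = 0.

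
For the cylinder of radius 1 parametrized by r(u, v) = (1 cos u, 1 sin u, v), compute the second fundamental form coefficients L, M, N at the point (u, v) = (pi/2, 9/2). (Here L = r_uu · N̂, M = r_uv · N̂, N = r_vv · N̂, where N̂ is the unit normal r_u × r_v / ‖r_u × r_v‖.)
L = -1;  M = 0;  N = 0

Compute the unit normal N̂(u, v) = (cos(u), sin(u), 0), and the second partials r_uu, r_uv, r_vv. Take dot products:
  L(u, v) = r_uu · N̂ = -1,
  M(u, v) = r_uv · N̂ = 0,
  N(u, v) = r_vv · N̂ = 0.
Evaluating at (u, v) = (pi/2, 9/2):
  L = -1, M = 0, N = 0.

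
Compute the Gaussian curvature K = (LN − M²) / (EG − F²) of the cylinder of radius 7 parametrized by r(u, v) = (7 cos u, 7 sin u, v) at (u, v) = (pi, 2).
K = 0

Coefficients of the first fundamental form: E = 49, F = 0, G = 1.
Coefficients of the second fundamental form: L = -7, M = 0, N = 0.
Assemble K = (LN − M²)/(EG − F²) = 0. At (u, v) = (pi, 2): K = 0.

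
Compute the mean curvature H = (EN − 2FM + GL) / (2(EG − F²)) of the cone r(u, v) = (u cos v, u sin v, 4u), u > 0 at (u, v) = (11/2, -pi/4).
H = 4*sqrt(17)/187

With E = 17, F = 0, G = u^2, L = 0, M = 0, N = 4*sqrt(17)*u^2/(17*Abs(u)), assemble
  H = (EN − 2FM + GL) / (2(EG − F²)) = 2*sqrt(17)/(17*Abs(u)).
At (u, v) = (11/2, -pi/4): H = 4*sqrt(17)/187.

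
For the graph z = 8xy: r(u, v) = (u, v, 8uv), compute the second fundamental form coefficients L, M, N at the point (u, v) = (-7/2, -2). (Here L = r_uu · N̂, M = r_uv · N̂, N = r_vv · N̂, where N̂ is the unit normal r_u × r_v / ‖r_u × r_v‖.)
L = 0;  M = 8*sqrt(1041)/1041;  N = 0

Compute the unit normal N̂(u, v) = (-8*v/sqrt(64*u^2 + 64*v^2 + 1), -8*u/sqrt(64*u^2 + 64*v^2 + 1), 1/sqrt(64*u^2 + 64*v^2 + 1)), and the second partials r_uu, r_uv, r_vv. Take dot products:
  L(u, v) = r_uu · N̂ = 0,
  M(u, v) = r_uv · N̂ = 8/sqrt(64*u^2 + 64*v^2 + 1),
  N(u, v) = r_vv · N̂ = 0.
Evaluating at (u, v) = (-7/2, -2):
  L = 0, M = 8*sqrt(1041)/1041, N = 0.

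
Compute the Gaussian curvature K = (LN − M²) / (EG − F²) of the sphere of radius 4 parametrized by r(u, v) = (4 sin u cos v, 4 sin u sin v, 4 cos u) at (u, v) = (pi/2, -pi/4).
K = 1/16

Coefficients of the first fundamental form: E = 16, F = 0, G = 16*sin(u)^2.
Coefficients of the second fundamental form: L = -4*sin(u)/Abs(sin(u)), M = 0, N = -4*sin(u)^3/Abs(sin(u)).
Assemble K = (LN − M²)/(EG − F²) = 1/16. At (u, v) = (pi/2, -pi/4): K = 1/16.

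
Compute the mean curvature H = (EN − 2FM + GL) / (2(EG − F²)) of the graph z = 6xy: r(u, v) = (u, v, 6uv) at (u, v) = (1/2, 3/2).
H = -162*sqrt(91)/8281

With E = 36*v^2 + 1, F = 36*u*v, G = 36*u^2 + 1, L = 0, M = 6/sqrt(36*u^2 + 36*v^2 + 1), N = 0, assemble
  H = (EN − 2FM + GL) / (2(EG − F²)) = -216*u*v/(36*u^2 + 36*v^2 + 1)^(3/2).
At (u, v) = (1/2, 3/2): H = -162*sqrt(91)/8281.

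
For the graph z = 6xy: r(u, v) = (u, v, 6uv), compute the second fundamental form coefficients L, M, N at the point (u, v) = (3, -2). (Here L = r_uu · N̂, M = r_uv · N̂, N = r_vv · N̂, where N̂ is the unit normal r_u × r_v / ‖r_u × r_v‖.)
L = 0;  M = 6*sqrt(469)/469;  N = 0

Compute the unit normal N̂(u, v) = (-6*v/sqrt(36*u^2 + 36*v^2 + 1), -6*u/sqrt(36*u^2 + 36*v^2 + 1), 1/sqrt(36*u^2 + 36*v^2 + 1)), and the second partials r_uu, r_uv, r_vv. Take dot products:
  L(u, v) = r_uu · N̂ = 0,
  M(u, v) = r_uv · N̂ = 6/sqrt(36*u^2 + 36*v^2 + 1),
  N(u, v) = r_vv · N̂ = 0.
Evaluating at (u, v) = (3, -2):
  L = 0, M = 6*sqrt(469)/469, N = 0.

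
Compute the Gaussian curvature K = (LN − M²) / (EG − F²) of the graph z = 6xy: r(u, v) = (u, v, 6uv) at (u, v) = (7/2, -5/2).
K = -36/444889

Coefficients of the first fundamental form: E = 36*v^2 + 1, F = 36*u*v, G = 36*u^2 + 1.
Coefficients of the second fundamental form: L = 0, M = 6/sqrt(36*u^2 + 36*v^2 + 1), N = 0.
Assemble K = (LN − M²)/(EG − F²) = -36/(1296*u^4 + 2592*u^2*v^2 + 72*u^2 + 1296*v^4 + 72*v^2 + 1). At (u, v) = (7/2, -5/2): K = -36/444889.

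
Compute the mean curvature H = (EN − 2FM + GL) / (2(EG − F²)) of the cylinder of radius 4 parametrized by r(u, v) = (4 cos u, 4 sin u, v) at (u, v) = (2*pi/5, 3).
H = -1/8

With E = 16, F = 0, G = 1, L = -4, M = 0, N = 0, assemble
  H = (EN − 2FM + GL) / (2(EG − F²)) = -1/8.
At (u, v) = (2*pi/5, 3): H = -1/8.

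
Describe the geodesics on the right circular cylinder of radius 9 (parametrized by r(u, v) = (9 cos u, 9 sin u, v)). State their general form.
The cylinder is flat (K = 0) and locally isometric to the plane via the development (u, v) ↦ (9 u, v). Geodesics are the pre-images of straight lines: circles (v constant), vertical lines (u constant), and helices (v = c · u + d) for constants c, d.

A right cylinder has E = 9², F = 0, G = 1, so EG − F² = 9², and L = −9, M = N = 0, giving K = (LN − M²)/(EG − F²) = 0 everywhere. A flat surface is locally isometric to the Euclidean plane via the map (u, v) ↦ (9 u, v). Straight lines in the (x̃, ỹ) plane pull back to: (a) horizontal circles (v = const), (b) vertical generators (u = const), and (c) helices (9 u tan θ = v, i.e. v = c · u + d).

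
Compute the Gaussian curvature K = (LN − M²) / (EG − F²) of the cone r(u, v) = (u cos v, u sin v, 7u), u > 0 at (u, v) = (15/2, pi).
K = 0

Coefficients of the first fundamental form: E = 50, F = 0, G = u^2.
Coefficients of the second fundamental form: L = 0, M = 0, N = 7*sqrt(2)*u^2/(10*Abs(u)).
Assemble K = (LN − M²)/(EG − F²) = 0. At (u, v) = (15/2, pi): K = 0.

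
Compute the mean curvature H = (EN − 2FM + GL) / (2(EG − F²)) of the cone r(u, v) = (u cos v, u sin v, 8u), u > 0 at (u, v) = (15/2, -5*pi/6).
H = 8*sqrt(65)/975

With E = 65, F = 0, G = u^2, L = 0, M = 0, N = 8*sqrt(65)*u^2/(65*Abs(u)), assemble
  H = (EN − 2FM + GL) / (2(EG − F²)) = 4*sqrt(65)/(65*Abs(u)).
At (u, v) = (15/2, -5*pi/6): H = 8*sqrt(65)/975.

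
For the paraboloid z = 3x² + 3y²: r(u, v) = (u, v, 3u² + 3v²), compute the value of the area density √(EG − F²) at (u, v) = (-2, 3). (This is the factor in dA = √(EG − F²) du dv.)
√(EG − F²)|_{(-2, 3)} = sqrt(469)

E = 36*u^2 + 1, F = 36*u*v, G = 36*v^2 + 1, so EG − F² = 36*u^2 + 36*v^2 + 1. Taking the positive square root: √(EG − F²) = sqrt(36*u^2 + 36*v^2 + 1). At (u, v) = (-2, 3): sqrt(469).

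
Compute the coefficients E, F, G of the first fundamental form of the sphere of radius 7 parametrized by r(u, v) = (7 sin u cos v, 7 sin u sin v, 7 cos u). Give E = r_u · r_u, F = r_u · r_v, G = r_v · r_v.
E = 49;  F = 0;  G = 49*sin(u)^2

Compute partials: r_u = (7*cos(u)*cos(v), 7*sin(v)*cos(u), -7*sin(u)), r_v = (-7*sin(u)*sin(v), 7*sin(u)*cos(v), 0). Then
  E = r_u · r_u = 49,
  F = r_u · r_v = 0,
  G = r_v · r_v = 49*sin(u)^2.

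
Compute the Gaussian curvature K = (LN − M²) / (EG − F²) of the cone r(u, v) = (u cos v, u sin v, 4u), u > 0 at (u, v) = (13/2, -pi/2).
K = 0

Coefficients of the first fundamental form: E = 17, F = 0, G = u^2.
Coefficients of the second fundamental form: L = 0, M = 0, N = 4*sqrt(17)*u^2/(17*Abs(u)).
Assemble K = (LN − M²)/(EG − F²) = 0. At (u, v) = (13/2, -pi/2): K = 0.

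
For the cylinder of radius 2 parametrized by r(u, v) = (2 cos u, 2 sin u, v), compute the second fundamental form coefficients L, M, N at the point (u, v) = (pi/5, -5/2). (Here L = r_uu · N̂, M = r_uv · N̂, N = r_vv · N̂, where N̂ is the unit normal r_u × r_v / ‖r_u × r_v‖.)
L = -2;  M = 0;  N = 0

Compute the unit normal N̂(u, v) = (cos(u), sin(u), 0), and the second partials r_uu, r_uv, r_vv. Take dot products:
  L(u, v) = r_uu · N̂ = -2,
  M(u, v) = r_uv · N̂ = 0,
  N(u, v) = r_vv · N̂ = 0.
Evaluating at (u, v) = (pi/5, -5/2):
  L = -2, M = 0, N = 0.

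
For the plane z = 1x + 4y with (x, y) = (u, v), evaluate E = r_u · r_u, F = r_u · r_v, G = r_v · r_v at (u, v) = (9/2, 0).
E = 2;  F = 4;  G = 17

Partials: r_u = (1, 0, 1), r_v = (0, 1, 4). As functions of (u, v):
  E = r_u · r_u = 2,
  F = r_u · r_v = 4,
  G = r_v · r_v = 17.
Evaluating at (u, v) = (9/2, 0): E = 2, F = 4, G = 17.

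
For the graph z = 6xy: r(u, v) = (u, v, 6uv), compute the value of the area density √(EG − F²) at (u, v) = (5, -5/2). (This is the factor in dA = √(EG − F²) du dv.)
√(EG − F²)|_{(5, -5/2)} = sqrt(1126)

E = 36*v^2 + 1, F = 36*u*v, G = 36*u^2 + 1, so EG − F² = 36*u^2 + 36*v^2 + 1. Taking the positive square root: √(EG − F²) = sqrt(36*u^2 + 36*v^2 + 1). At (u, v) = (5, -5/2): sqrt(1126).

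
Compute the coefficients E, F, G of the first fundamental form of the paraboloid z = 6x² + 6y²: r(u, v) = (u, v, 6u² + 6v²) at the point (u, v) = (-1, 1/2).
E = 145;  F = -72;  G = 37

Partials: r_u = (1, 0, 12*u), r_v = (0, 1, 12*v). As functions of (u, v):
  E = r_u · r_u = 144*u^2 + 1,
  F = r_u · r_v = 144*u*v,
  G = r_v · r_v = 144*v^2 + 1.
Evaluating at (u, v) = (-1, 1/2): E = 145, F = -72, G = 37.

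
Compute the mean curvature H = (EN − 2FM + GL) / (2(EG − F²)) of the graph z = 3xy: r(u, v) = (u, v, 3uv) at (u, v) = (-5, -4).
H = -27*sqrt(370)/6845

With E = 9*v^2 + 1, F = 9*u*v, G = 9*u^2 + 1, L = 0, M = 3/sqrt(9*u^2 + 9*v^2 + 1), N = 0, assemble
  H = (EN − 2FM + GL) / (2(EG − F²)) = -27*u*v/(9*u^2 + 9*v^2 + 1)^(3/2).
At (u, v) = (-5, -4): H = -27*sqrt(370)/6845.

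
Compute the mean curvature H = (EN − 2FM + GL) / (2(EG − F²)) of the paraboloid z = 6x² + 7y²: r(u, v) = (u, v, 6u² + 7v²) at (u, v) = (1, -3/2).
H = 3667*sqrt(586)/343396

With E = 144*u^2 + 1, F = 168*u*v, G = 196*v^2 + 1, L = 12/sqrt(144*u^2 + 196*v^2 + 1), M = 0, N = 14/sqrt(144*u^2 + 196*v^2 + 1), assemble
  H = (EN − 2FM + GL) / (2(EG − F²)) = (1008*u^2 + 1176*v^2 + 13)/(144*u^2 + 196*v^2 + 1)^(3/2).
At (u, v) = (1, -3/2): H = 3667*sqrt(586)/343396.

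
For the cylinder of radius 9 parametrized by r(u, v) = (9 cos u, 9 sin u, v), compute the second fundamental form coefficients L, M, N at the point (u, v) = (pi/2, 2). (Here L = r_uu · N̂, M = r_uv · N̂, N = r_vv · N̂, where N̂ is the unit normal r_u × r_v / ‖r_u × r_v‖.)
L = -9;  M = 0;  N = 0

Compute the unit normal N̂(u, v) = (cos(u), sin(u), 0), and the second partials r_uu, r_uv, r_vv. Take dot products:
  L(u, v) = r_uu · N̂ = -9,
  M(u, v) = r_uv · N̂ = 0,
  N(u, v) = r_vv · N̂ = 0.
Evaluating at (u, v) = (pi/2, 2):
  L = -9, M = 0, N = 0.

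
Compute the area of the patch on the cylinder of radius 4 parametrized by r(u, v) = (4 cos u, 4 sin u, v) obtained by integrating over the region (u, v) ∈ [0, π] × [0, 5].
Area = 20*pi

Area = ∫∫ √(EG − F²) du dv with √(EG − F²) = 4. Integrating over [0, π] × [0, 5] gives 20*pi.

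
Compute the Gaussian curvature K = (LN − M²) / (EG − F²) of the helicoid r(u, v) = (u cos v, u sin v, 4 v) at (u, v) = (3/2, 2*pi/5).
K = -256/5329

Coefficients of the first fundamental form: E = 1, F = 0, G = u^2 + 16.
Coefficients of the second fundamental form: L = 0, M = -4/sqrt(u^2 + 16), N = 0.
Assemble K = (LN − M²)/(EG − F²) = -16/(u^2 + 16)^2. At (u, v) = (3/2, 2*pi/5): K = -256/5329.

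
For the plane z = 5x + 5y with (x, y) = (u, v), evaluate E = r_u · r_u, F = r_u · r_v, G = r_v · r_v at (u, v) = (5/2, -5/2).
E = 26;  F = 25;  G = 26

Partials: r_u = (1, 0, 5), r_v = (0, 1, 5). As functions of (u, v):
  E = r_u · r_u = 26,
  F = r_u · r_v = 25,
  G = r_v · r_v = 26.
Evaluating at (u, v) = (5/2, -5/2): E = 26, F = 25, G = 26.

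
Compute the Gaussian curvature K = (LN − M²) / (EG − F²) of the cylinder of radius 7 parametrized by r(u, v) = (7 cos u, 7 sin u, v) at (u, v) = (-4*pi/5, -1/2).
K = 0

Coefficients of the first fundamental form: E = 49, F = 0, G = 1.
Coefficients of the second fundamental form: L = -7, M = 0, N = 0.
Assemble K = (LN − M²)/(EG − F²) = 0. At (u, v) = (-4*pi/5, -1/2): K = 0.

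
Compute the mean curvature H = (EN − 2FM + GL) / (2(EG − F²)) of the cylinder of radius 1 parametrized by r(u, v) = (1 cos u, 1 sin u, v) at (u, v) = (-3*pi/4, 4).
H = -1/2

With E = 1, F = 0, G = 1, L = -1, M = 0, N = 0, assemble
  H = (EN − 2FM + GL) / (2(EG − F²)) = -1/2.
At (u, v) = (-3*pi/4, 4): H = -1/2.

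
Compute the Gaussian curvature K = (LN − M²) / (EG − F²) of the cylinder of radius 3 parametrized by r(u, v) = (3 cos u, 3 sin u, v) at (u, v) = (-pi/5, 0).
K = 0

Coefficients of the first fundamental form: E = 9, F = 0, G = 1.
Coefficients of the second fundamental form: L = -3, M = 0, N = 0.
Assemble K = (LN − M²)/(EG − F²) = 0. At (u, v) = (-pi/5, 0): K = 0.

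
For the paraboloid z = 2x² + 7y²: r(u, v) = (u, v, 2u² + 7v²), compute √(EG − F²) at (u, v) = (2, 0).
√(EG − F²)|_{(2, 0)} = sqrt(65)

E = 16*u^2 + 1, F = 56*u*v, G = 196*v^2 + 1; EG − F² = 16*u^2 + 196*v^2 + 1; √(EG − F²) = sqrt(16*u^2 + 196*v^2 + 1). At the given point: sqrt(65).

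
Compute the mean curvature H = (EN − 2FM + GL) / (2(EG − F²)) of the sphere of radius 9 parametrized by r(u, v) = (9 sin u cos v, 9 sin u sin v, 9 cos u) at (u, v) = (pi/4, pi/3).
H = -1/9

With E = 81, F = 0, G = 81*sin(u)^2, L = -9*sin(u)/Abs(sin(u)), M = 0, N = -9*sin(u)^3/Abs(sin(u)), assemble
  H = (EN − 2FM + GL) / (2(EG − F²)) = -sin(u)/(9*Abs(sin(u))).
At (u, v) = (pi/4, pi/3): H = -1/9.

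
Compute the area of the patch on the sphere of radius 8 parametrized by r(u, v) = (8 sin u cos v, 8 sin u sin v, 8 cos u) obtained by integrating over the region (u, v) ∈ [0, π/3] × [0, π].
Area = 32*pi

Area = ∫∫ √(EG − F²) du dv with √(EG − F²) = 64*Abs(sin(u)). Integrating over [0, π/3] × [0, π] gives 32*pi.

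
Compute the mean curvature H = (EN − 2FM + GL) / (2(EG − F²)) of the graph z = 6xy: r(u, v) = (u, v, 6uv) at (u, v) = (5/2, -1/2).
H = 54*sqrt(235)/11045

With E = 36*v^2 + 1, F = 36*u*v, G = 36*u^2 + 1, L = 0, M = 6/sqrt(36*u^2 + 36*v^2 + 1), N = 0, assemble
  H = (EN − 2FM + GL) / (2(EG − F²)) = -216*u*v/(36*u^2 + 36*v^2 + 1)^(3/2).
At (u, v) = (5/2, -1/2): H = 54*sqrt(235)/11045.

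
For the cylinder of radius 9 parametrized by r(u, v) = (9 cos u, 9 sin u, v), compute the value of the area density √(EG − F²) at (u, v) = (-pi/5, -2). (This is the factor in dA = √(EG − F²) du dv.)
√(EG − F²)|_{(-pi/5, -2)} = 9

E = 81, F = 0, G = 1, so EG − F² = 81. Taking the positive square root: √(EG − F²) = 9. At (u, v) = (-pi/5, -2): 9.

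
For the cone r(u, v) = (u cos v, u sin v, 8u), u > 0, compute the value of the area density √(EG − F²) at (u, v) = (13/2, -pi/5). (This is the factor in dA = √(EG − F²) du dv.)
√(EG − F²)|_{(13/2, -pi/5)} = 13*sqrt(65)/2

E = 65, F = 0, G = u^2, so EG − F² = 65*u^2. Taking the positive square root: √(EG − F²) = sqrt(65)*Abs(u). At (u, v) = (13/2, -pi/5): 13*sqrt(65)/2.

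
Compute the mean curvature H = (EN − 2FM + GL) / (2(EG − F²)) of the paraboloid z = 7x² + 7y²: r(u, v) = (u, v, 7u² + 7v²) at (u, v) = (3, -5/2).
H = 20937*sqrt(2990)/8940100

With E = 196*u^2 + 1, F = 196*u*v, G = 196*v^2 + 1, L = 14/sqrt(196*u^2 + 196*v^2 + 1), M = 0, N = 14/sqrt(196*u^2 + 196*v^2 + 1), assemble
  H = (EN − 2FM + GL) / (2(EG − F²)) = 14*(98*u^2 + 98*v^2 + 1)/(196*u^2 + 196*v^2 + 1)^(3/2).
At (u, v) = (3, -5/2): H = 20937*sqrt(2990)/8940100.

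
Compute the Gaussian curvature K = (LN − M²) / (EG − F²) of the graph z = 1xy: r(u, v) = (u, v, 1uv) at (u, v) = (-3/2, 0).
K = -16/169

Coefficients of the first fundamental form: E = v^2 + 1, F = u*v, G = u^2 + 1.
Coefficients of the second fundamental form: L = 0, M = 1/sqrt(u^2 + v^2 + 1), N = 0.
Assemble K = (LN − M²)/(EG − F²) = 1/((u^2*v^2 - (u^2 + 1)*(v^2 + 1))*(u^2 + v^2 + 1)). At (u, v) = (-3/2, 0): K = -16/169.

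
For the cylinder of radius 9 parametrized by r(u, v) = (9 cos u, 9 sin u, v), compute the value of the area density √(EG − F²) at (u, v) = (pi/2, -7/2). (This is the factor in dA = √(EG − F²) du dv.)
√(EG − F²)|_{(pi/2, -7/2)} = 9

E = 81, F = 0, G = 1, so EG − F² = 81. Taking the positive square root: √(EG − F²) = 9. At (u, v) = (pi/2, -7/2): 9.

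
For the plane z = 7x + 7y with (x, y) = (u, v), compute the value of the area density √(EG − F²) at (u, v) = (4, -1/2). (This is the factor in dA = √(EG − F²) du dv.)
√(EG − F²)|_{(4, -1/2)} = 3*sqrt(11)

E = 50, F = 49, G = 50, so EG − F² = 99. Taking the positive square root: √(EG − F²) = 3*sqrt(11). At (u, v) = (4, -1/2): 3*sqrt(11).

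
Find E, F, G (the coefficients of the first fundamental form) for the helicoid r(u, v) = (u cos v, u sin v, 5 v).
E = 1;  F = 0;  G = u^2 + 25

Compute partials: r_u = (cos(v), sin(v), 0), r_v = (-u*sin(v), u*cos(v), 5). Then
  E = r_u · r_u = 1,
  F = r_u · r_v = 0,
  G = r_v · r_v = u^2 + 25.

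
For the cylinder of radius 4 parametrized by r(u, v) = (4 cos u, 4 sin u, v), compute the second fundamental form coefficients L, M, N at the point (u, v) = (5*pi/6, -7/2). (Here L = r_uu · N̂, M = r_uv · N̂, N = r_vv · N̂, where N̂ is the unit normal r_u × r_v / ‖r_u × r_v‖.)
L = -4;  M = 0;  N = 0

Compute the unit normal N̂(u, v) = (cos(u), sin(u), 0), and the second partials r_uu, r_uv, r_vv. Take dot products:
  L(u, v) = r_uu · N̂ = -4,
  M(u, v) = r_uv · N̂ = 0,
  N(u, v) = r_vv · N̂ = 0.
Evaluating at (u, v) = (5*pi/6, -7/2):
  L = -4, M = 0, N = 0.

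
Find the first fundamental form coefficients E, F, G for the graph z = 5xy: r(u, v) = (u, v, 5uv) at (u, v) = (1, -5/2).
E = 629/4;  F = -125/2;  G = 26

Partials: r_u = (1, 0, 5*v), r_v = (0, 1, 5*u). As functions of (u, v):
  E = r_u · r_u = 25*v^2 + 1,
  F = r_u · r_v = 25*u*v,
  G = r_v · r_v = 25*u^2 + 1.
Evaluating at (u, v) = (1, -5/2): E = 629/4, F = -125/2, G = 26.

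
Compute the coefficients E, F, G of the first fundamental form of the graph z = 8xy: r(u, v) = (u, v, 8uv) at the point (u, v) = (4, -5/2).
E = 401;  F = -640;  G = 1025

Partials: r_u = (1, 0, 8*v), r_v = (0, 1, 8*u). As functions of (u, v):
  E = r_u · r_u = 64*v^2 + 1,
  F = r_u · r_v = 64*u*v,
  G = r_v · r_v = 64*u^2 + 1.
Evaluating at (u, v) = (4, -5/2): E = 401, F = -640, G = 1025.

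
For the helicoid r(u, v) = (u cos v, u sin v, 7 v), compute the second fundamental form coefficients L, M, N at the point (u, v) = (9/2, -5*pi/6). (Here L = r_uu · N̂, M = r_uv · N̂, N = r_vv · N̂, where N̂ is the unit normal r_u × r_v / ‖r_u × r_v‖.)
L = 0;  M = -14*sqrt(277)/277;  N = 0

Compute the unit normal N̂(u, v) = (7*sin(v)/sqrt(u^2 + 49), -7*cos(v)/sqrt(u^2 + 49), u/sqrt(u^2 + 49)), and the second partials r_uu, r_uv, r_vv. Take dot products:
  L(u, v) = r_uu · N̂ = 0,
  M(u, v) = r_uv · N̂ = -7/sqrt(u^2 + 49),
  N(u, v) = r_vv · N̂ = 0.
Evaluating at (u, v) = (9/2, -5*pi/6):
  L = 0, M = -14*sqrt(277)/277, N = 0.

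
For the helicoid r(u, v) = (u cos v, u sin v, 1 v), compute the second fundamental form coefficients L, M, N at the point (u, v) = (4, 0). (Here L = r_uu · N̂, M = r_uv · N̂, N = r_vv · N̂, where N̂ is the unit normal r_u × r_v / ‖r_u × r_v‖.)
L = 0;  M = -sqrt(17)/17;  N = 0

Compute the unit normal N̂(u, v) = (sin(v)/sqrt(u^2 + 1), -cos(v)/sqrt(u^2 + 1), u/sqrt(u^2 + 1)), and the second partials r_uu, r_uv, r_vv. Take dot products:
  L(u, v) = r_uu · N̂ = 0,
  M(u, v) = r_uv · N̂ = -1/sqrt(u^2 + 1),
  N(u, v) = r_vv · N̂ = 0.
Evaluating at (u, v) = (4, 0):
  L = 0, M = -sqrt(17)/17, N = 0.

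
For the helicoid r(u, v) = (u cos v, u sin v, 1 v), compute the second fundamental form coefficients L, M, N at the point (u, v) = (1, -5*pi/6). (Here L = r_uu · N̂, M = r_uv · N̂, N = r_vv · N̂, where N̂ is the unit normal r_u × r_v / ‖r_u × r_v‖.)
L = 0;  M = -sqrt(2)/2;  N = 0

Compute the unit normal N̂(u, v) = (sin(v)/sqrt(u^2 + 1), -cos(v)/sqrt(u^2 + 1), u/sqrt(u^2 + 1)), and the second partials r_uu, r_uv, r_vv. Take dot products:
  L(u, v) = r_uu · N̂ = 0,
  M(u, v) = r_uv · N̂ = -1/sqrt(u^2 + 1),
  N(u, v) = r_vv · N̂ = 0.
Evaluating at (u, v) = (1, -5*pi/6):
  L = 0, M = -sqrt(2)/2, N = 0.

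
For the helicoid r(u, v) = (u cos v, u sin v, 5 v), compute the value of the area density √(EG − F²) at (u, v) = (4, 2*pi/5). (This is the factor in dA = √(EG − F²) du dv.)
√(EG − F²)|_{(4, 2*pi/5)} = sqrt(41)

E = 1, F = 0, G = u^2 + 25, so EG − F² = u^2 + 25. Taking the positive square root: √(EG − F²) = sqrt(u^2 + 25). At (u, v) = (4, 2*pi/5): sqrt(41).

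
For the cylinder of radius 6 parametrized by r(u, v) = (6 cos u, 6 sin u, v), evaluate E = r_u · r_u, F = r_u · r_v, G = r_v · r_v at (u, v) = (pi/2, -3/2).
E = 36;  F = 0;  G = 1

Partials: r_u = (-6*sin(u), 6*cos(u), 0), r_v = (0, 0, 1). As functions of (u, v):
  E = r_u · r_u = 36,
  F = r_u · r_v = 0,
  G = r_v · r_v = 1.
Evaluating at (u, v) = (pi/2, -3/2): E = 36, F = 0, G = 1.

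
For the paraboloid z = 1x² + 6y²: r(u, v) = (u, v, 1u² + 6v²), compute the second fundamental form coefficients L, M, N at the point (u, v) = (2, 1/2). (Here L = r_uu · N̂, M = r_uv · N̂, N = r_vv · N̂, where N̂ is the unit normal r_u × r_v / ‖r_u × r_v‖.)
L = 2*sqrt(53)/53;  M = 0;  N = 12*sqrt(53)/53

Compute the unit normal N̂(u, v) = (-2*u/sqrt(4*u^2 + 144*v^2 + 1), -12*v/sqrt(4*u^2 + 144*v^2 + 1), 1/sqrt(4*u^2 + 144*v^2 + 1)), and the second partials r_uu, r_uv, r_vv. Take dot products:
  L(u, v) = r_uu · N̂ = 2/sqrt(4*u^2 + 144*v^2 + 1),
  M(u, v) = r_uv · N̂ = 0,
  N(u, v) = r_vv · N̂ = 12/sqrt(4*u^2 + 144*v^2 + 1).
Evaluating at (u, v) = (2, 1/2):
  L = 2*sqrt(53)/53, M = 0, N = 12*sqrt(53)/53.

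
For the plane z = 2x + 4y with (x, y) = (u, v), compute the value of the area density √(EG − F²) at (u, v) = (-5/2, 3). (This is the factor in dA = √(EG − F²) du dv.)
√(EG − F²)|_{(-5/2, 3)} = sqrt(21)

E = 5, F = 8, G = 17, so EG − F² = 21. Taking the positive square root: √(EG − F²) = sqrt(21). At (u, v) = (-5/2, 3): sqrt(21).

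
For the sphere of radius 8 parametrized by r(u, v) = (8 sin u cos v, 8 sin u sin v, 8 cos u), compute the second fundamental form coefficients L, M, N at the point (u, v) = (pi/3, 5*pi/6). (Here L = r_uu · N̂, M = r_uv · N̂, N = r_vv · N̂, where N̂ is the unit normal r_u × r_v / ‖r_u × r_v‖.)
L = -8;  M = 0;  N = -6

Compute the unit normal N̂(u, v) = (sin(u)^2*cos(v)/Abs(sin(u)), sin(u)^2*sin(v)/Abs(sin(u)), sin(2*u)/(2*Abs(sin(u)))), and the second partials r_uu, r_uv, r_vv. Take dot products:
  L(u, v) = r_uu · N̂ = -8*sin(u)/Abs(sin(u)),
  M(u, v) = r_uv · N̂ = 0,
  N(u, v) = r_vv · N̂ = -8*sin(u)^3/Abs(sin(u)).
Evaluating at (u, v) = (pi/3, 5*pi/6):
  L = -8, M = 0, N = -6.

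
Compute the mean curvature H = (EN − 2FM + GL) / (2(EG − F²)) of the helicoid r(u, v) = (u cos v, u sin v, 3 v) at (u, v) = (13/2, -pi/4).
H = 0

With E = 1, F = 0, G = u^2 + 9, L = 0, M = -3/sqrt(u^2 + 9), N = 0, assemble
  H = (EN − 2FM + GL) / (2(EG − F²)) = 0.
At (u, v) = (13/2, -pi/4): H = 0.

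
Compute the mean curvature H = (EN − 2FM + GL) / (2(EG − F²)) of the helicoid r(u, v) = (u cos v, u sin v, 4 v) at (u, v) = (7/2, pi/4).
H = 0

With E = 1, F = 0, G = u^2 + 16, L = 0, M = -4/sqrt(u^2 + 16), N = 0, assemble
  H = (EN − 2FM + GL) / (2(EG − F²)) = 0.
At (u, v) = (7/2, pi/4): H = 0.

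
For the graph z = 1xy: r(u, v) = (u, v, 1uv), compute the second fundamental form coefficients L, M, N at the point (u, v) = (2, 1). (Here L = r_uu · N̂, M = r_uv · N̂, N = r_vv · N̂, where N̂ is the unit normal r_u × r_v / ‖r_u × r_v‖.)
L = 0;  M = sqrt(6)/6;  N = 0

Compute the unit normal N̂(u, v) = (-v/sqrt(u^2 + v^2 + 1), -u/sqrt(u^2 + v^2 + 1), 1/sqrt(u^2 + v^2 + 1)), and the second partials r_uu, r_uv, r_vv. Take dot products:
  L(u, v) = r_uu · N̂ = 0,
  M(u, v) = r_uv · N̂ = 1/sqrt(u^2 + v^2 + 1),
  N(u, v) = r_vv · N̂ = 0.
Evaluating at (u, v) = (2, 1):
  L = 0, M = sqrt(6)/6, N = 0.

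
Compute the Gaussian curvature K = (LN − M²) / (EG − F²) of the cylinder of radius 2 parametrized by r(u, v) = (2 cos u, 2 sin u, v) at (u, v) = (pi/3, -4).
K = 0

Coefficients of the first fundamental form: E = 4, F = 0, G = 1.
Coefficients of the second fundamental form: L = -2, M = 0, N = 0.
Assemble K = (LN − M²)/(EG − F²) = 0. At (u, v) = (pi/3, -4): K = 0.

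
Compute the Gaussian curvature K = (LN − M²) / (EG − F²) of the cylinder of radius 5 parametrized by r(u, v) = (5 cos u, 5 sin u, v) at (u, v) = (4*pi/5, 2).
K = 0

Coefficients of the first fundamental form: E = 25, F = 0, G = 1.
Coefficients of the second fundamental form: L = -5, M = 0, N = 0.
Assemble K = (LN − M²)/(EG − F²) = 0. At (u, v) = (4*pi/5, 2): K = 0.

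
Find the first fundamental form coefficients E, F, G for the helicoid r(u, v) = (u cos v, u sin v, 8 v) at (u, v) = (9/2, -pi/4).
E = 1;  F = 0;  G = 337/4

Partials: r_u = (cos(v), sin(v), 0), r_v = (-u*sin(v), u*cos(v), 8). As functions of (u, v):
  E = r_u · r_u = 1,
  F = r_u · r_v = 0,
  G = r_v · r_v = u^2 + 64.
Evaluating at (u, v) = (9/2, -pi/4): E = 1, F = 0, G = 337/4.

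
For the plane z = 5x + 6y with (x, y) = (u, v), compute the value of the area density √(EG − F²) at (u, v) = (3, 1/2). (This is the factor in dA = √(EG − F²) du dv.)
√(EG − F²)|_{(3, 1/2)} = sqrt(62)

E = 26, F = 30, G = 37, so EG − F² = 62. Taking the positive square root: √(EG − F²) = sqrt(62). At (u, v) = (3, 1/2): sqrt(62).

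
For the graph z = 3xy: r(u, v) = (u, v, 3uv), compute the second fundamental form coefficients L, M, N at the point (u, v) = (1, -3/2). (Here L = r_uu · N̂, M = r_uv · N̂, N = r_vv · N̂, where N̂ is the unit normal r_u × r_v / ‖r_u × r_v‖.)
L = 0;  M = 6/11;  N = 0

Compute the unit normal N̂(u, v) = (-3*v/sqrt(9*u^2 + 9*v^2 + 1), -3*u/sqrt(9*u^2 + 9*v^2 + 1), 1/sqrt(9*u^2 + 9*v^2 + 1)), and the second partials r_uu, r_uv, r_vv. Take dot products:
  L(u, v) = r_uu · N̂ = 0,
  M(u, v) = r_uv · N̂ = 3/sqrt(9*u^2 + 9*v^2 + 1),
  N(u, v) = r_vv · N̂ = 0.
Evaluating at (u, v) = (1, -3/2):
  L = 0, M = 6/11, N = 0.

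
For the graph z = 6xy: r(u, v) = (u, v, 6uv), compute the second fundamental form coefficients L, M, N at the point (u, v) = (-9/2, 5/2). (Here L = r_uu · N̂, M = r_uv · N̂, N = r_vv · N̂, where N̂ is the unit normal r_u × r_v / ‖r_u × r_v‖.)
L = 0;  M = 6*sqrt(955)/955;  N = 0

Compute the unit normal N̂(u, v) = (-6*v/sqrt(36*u^2 + 36*v^2 + 1), -6*u/sqrt(36*u^2 + 36*v^2 + 1), 1/sqrt(36*u^2 + 36*v^2 + 1)), and the second partials r_uu, r_uv, r_vv. Take dot products:
  L(u, v) = r_uu · N̂ = 0,
  M(u, v) = r_uv · N̂ = 6/sqrt(36*u^2 + 36*v^2 + 1),
  N(u, v) = r_vv · N̂ = 0.
Evaluating at (u, v) = (-9/2, 5/2):
  L = 0, M = 6*sqrt(955)/955, N = 0.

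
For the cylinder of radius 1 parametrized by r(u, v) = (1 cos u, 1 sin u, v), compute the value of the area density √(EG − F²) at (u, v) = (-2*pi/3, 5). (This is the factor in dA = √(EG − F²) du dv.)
√(EG − F²)|_{(-2*pi/3, 5)} = 1

E = 1, F = 0, G = 1, so EG − F² = 1. Taking the positive square root: √(EG − F²) = 1. At (u, v) = (-2*pi/3, 5): 1.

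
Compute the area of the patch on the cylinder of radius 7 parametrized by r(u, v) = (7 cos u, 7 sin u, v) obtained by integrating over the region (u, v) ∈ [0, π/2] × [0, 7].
Area = 49*pi/2

Area = ∫∫ √(EG − F²) du dv with √(EG − F²) = 7. Integrating over [0, π/2] × [0, 7] gives 49*pi/2.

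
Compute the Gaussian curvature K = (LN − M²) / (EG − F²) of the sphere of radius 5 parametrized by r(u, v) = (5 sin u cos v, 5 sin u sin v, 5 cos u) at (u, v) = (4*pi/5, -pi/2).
K = 1/25

Coefficients of the first fundamental form: E = 25, F = 0, G = 25*sin(u)^2.
Coefficients of the second fundamental form: L = -5*sin(u)/Abs(sin(u)), M = 0, N = -5*sin(u)^3/Abs(sin(u)).
Assemble K = (LN − M²)/(EG − F²) = 1/25. At (u, v) = (4*pi/5, -pi/2): K = 1/25.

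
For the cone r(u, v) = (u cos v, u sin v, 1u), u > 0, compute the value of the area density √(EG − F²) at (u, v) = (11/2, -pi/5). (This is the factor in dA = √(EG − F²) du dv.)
√(EG − F²)|_{(11/2, -pi/5)} = 11*sqrt(2)/2

E = 2, F = 0, G = u^2, so EG − F² = 2*u^2. Taking the positive square root: √(EG − F²) = sqrt(2)*Abs(u). At (u, v) = (11/2, -pi/5): 11*sqrt(2)/2.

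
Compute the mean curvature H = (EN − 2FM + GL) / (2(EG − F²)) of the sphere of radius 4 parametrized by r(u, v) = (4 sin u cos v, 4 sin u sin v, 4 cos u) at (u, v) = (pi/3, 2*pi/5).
H = -1/4

With E = 16, F = 0, G = 16*sin(u)^2, L = -4*sin(u)/Abs(sin(u)), M = 0, N = -4*sin(u)^3/Abs(sin(u)), assemble
  H = (EN − 2FM + GL) / (2(EG − F²)) = -sin(u)/(4*Abs(sin(u))).
At (u, v) = (pi/3, 2*pi/5): H = -1/4.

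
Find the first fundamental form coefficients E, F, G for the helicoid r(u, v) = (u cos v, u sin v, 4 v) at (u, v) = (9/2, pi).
E = 1;  F = 0;  G = 145/4

Partials: r_u = (cos(v), sin(v), 0), r_v = (-u*sin(v), u*cos(v), 4). As functions of (u, v):
  E = r_u · r_u = 1,
  F = r_u · r_v = 0,
  G = r_v · r_v = u^2 + 16.
Evaluating at (u, v) = (9/2, pi): E = 1, F = 0, G = 145/4.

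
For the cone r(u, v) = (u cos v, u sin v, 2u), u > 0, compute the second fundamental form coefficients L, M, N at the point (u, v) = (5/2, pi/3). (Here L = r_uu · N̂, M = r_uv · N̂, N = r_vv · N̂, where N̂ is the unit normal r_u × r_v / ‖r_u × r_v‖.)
L = 0;  M = 0;  N = sqrt(5)

Compute the unit normal N̂(u, v) = (-2*sqrt(5)*u*cos(v)/(5*Abs(u)), -2*sqrt(5)*u*sin(v)/(5*Abs(u)), sqrt(5)*u/(5*Abs(u))), and the second partials r_uu, r_uv, r_vv. Take dot products:
  L(u, v) = r_uu · N̂ = 0,
  M(u, v) = r_uv · N̂ = 0,
  N(u, v) = r_vv · N̂ = 2*sqrt(5)*u^2/(5*Abs(u)).
Evaluating at (u, v) = (5/2, pi/3):
  L = 0, M = 0, N = sqrt(5).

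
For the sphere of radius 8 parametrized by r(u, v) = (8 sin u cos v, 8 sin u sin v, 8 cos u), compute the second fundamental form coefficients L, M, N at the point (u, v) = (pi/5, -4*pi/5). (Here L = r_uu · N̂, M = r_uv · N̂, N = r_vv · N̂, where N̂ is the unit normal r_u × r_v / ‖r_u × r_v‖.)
L = -8;  M = 0;  N = -5 + sqrt(5)

Compute the unit normal N̂(u, v) = (sin(u)^2*cos(v)/Abs(sin(u)), sin(u)^2*sin(v)/Abs(sin(u)), sin(2*u)/(2*Abs(sin(u)))), and the second partials r_uu, r_uv, r_vv. Take dot products:
  L(u, v) = r_uu · N̂ = -8*sin(u)/Abs(sin(u)),
  M(u, v) = r_uv · N̂ = 0,
  N(u, v) = r_vv · N̂ = -8*sin(u)^3/Abs(sin(u)).
Evaluating at (u, v) = (pi/5, -4*pi/5):
  L = -8, M = 0, N = -5 + sqrt(5).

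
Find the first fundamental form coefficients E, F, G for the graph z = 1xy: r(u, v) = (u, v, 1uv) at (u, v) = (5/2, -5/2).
E = 29/4;  F = -25/4;  G = 29/4

Partials: r_u = (1, 0, v), r_v = (0, 1, u). As functions of (u, v):
  E = r_u · r_u = v^2 + 1,
  F = r_u · r_v = u*v,
  G = r_v · r_v = u^2 + 1.
Evaluating at (u, v) = (5/2, -5/2): E = 29/4, F = -25/4, G = 29/4.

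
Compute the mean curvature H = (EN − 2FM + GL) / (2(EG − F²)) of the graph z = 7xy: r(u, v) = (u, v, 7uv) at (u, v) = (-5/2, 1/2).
H = 1715*sqrt(142)/272214

With E = 49*v^2 + 1, F = 49*u*v, G = 49*u^2 + 1, L = 0, M = 7/sqrt(49*u^2 + 49*v^2 + 1), N = 0, assemble
  H = (EN − 2FM + GL) / (2(EG − F²)) = -343*u*v/(49*u^2 + 49*v^2 + 1)^(3/2).
At (u, v) = (-5/2, 1/2): H = 1715*sqrt(142)/272214.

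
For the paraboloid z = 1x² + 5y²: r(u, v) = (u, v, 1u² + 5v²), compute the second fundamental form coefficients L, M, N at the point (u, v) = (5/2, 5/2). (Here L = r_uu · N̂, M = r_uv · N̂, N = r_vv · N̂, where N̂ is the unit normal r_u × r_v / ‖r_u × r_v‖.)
L = 2*sqrt(651)/651;  M = 0;  N = 10*sqrt(651)/651

Compute the unit normal N̂(u, v) = (-2*u/sqrt(4*u^2 + 100*v^2 + 1), -10*v/sqrt(4*u^2 + 100*v^2 + 1), 1/sqrt(4*u^2 + 100*v^2 + 1)), and the second partials r_uu, r_uv, r_vv. Take dot products:
  L(u, v) = r_uu · N̂ = 2/sqrt(4*u^2 + 100*v^2 + 1),
  M(u, v) = r_uv · N̂ = 0,
  N(u, v) = r_vv · N̂ = 10/sqrt(4*u^2 + 100*v^2 + 1).
Evaluating at (u, v) = (5/2, 5/2):
  L = 2*sqrt(651)/651, M = 0, N = 10*sqrt(651)/651.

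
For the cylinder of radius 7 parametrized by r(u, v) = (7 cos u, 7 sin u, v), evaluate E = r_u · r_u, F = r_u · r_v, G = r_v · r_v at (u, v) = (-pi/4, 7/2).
E = 49;  F = 0;  G = 1

Partials: r_u = (-7*sin(u), 7*cos(u), 0), r_v = (0, 0, 1). As functions of (u, v):
  E = r_u · r_u = 49,
  F = r_u · r_v = 0,
  G = r_v · r_v = 1.
Evaluating at (u, v) = (-pi/4, 7/2): E = 49, F = 0, G = 1.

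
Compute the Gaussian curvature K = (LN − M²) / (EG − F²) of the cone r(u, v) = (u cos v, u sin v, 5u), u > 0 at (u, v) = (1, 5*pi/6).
K = 0

Coefficients of the first fundamental form: E = 26, F = 0, G = u^2.
Coefficients of the second fundamental form: L = 0, M = 0, N = 5*sqrt(26)*u^2/(26*Abs(u)).
Assemble K = (LN − M²)/(EG − F²) = 0. At (u, v) = (1, 5*pi/6): K = 0.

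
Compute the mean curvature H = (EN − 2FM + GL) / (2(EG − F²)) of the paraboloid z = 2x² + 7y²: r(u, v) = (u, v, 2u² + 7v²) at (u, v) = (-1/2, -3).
H = 3565*sqrt(1769)/3129361

With E = 16*u^2 + 1, F = 56*u*v, G = 196*v^2 + 1, L = 4/sqrt(16*u^2 + 196*v^2 + 1), M = 0, N = 14/sqrt(16*u^2 + 196*v^2 + 1), assemble
  H = (EN − 2FM + GL) / (2(EG − F²)) = (112*u^2 + 392*v^2 + 9)/(16*u^2 + 196*v^2 + 1)^(3/2).
At (u, v) = (-1/2, -3): H = 3565*sqrt(1769)/3129361.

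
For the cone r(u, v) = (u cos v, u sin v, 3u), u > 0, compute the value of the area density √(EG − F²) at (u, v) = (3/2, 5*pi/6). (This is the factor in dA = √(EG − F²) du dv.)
√(EG − F²)|_{(3/2, 5*pi/6)} = 3*sqrt(10)/2

E = 10, F = 0, G = u^2, so EG − F² = 10*u^2. Taking the positive square root: √(EG − F²) = sqrt(10)*Abs(u). At (u, v) = (3/2, 5*pi/6): 3*sqrt(10)/2.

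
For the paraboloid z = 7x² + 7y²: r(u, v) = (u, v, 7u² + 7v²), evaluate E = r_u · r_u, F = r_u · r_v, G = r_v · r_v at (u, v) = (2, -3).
E = 785;  F = -1176;  G = 1765

Partials: r_u = (1, 0, 14*u), r_v = (0, 1, 14*v). As functions of (u, v):
  E = r_u · r_u = 196*u^2 + 1,
  F = r_u · r_v = 196*u*v,
  G = r_v · r_v = 196*v^2 + 1.
Evaluating at (u, v) = (2, -3): E = 785, F = -1176, G = 1765.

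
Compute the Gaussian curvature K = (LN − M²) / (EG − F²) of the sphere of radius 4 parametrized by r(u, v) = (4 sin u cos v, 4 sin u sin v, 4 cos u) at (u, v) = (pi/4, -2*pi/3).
K = 1/16

Coefficients of the first fundamental form: E = 16, F = 0, G = 16*sin(u)^2.
Coefficients of the second fundamental form: L = -4*sin(u)/Abs(sin(u)), M = 0, N = -4*sin(u)^3/Abs(sin(u)).
Assemble K = (LN − M²)/(EG − F²) = 1/16. At (u, v) = (pi/4, -2*pi/3): K = 1/16.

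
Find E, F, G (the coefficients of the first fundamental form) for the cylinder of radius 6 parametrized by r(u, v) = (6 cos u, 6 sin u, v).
E = 36;  F = 0;  G = 1

Compute partials: r_u = (-6*sin(u), 6*cos(u), 0), r_v = (0, 0, 1). Then
  E = r_u · r_u = 36,
  F = r_u · r_v = 0,
  G = r_v · r_v = 1.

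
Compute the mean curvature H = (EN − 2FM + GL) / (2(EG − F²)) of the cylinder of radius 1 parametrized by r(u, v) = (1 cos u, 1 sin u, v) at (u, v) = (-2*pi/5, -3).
H = -1/2

With E = 1, F = 0, G = 1, L = -1, M = 0, N = 0, assemble
  H = (EN − 2FM + GL) / (2(EG − F²)) = -1/2.
At (u, v) = (-2*pi/5, -3): H = -1/2.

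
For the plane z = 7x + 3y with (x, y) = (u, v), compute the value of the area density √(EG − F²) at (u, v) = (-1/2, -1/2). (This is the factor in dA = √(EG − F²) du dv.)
√(EG − F²)|_{(-1/2, -1/2)} = sqrt(59)

E = 50, F = 21, G = 10, so EG − F² = 59. Taking the positive square root: √(EG − F²) = sqrt(59). At (u, v) = (-1/2, -1/2): sqrt(59).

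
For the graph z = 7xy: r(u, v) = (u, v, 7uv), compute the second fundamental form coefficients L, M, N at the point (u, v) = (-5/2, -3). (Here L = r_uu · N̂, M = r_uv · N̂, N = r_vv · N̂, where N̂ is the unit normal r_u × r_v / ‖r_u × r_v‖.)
L = 0;  M = 14*sqrt(2993)/2993;  N = 0

Compute the unit normal N̂(u, v) = (-7*v/sqrt(49*u^2 + 49*v^2 + 1), -7*u/sqrt(49*u^2 + 49*v^2 + 1), 1/sqrt(49*u^2 + 49*v^2 + 1)), and the second partials r_uu, r_uv, r_vv. Take dot products:
  L(u, v) = r_uu · N̂ = 0,
  M(u, v) = r_uv · N̂ = 7/sqrt(49*u^2 + 49*v^2 + 1),
  N(u, v) = r_vv · N̂ = 0.
Evaluating at (u, v) = (-5/2, -3):
  L = 0, M = 14*sqrt(2993)/2993, N = 0.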